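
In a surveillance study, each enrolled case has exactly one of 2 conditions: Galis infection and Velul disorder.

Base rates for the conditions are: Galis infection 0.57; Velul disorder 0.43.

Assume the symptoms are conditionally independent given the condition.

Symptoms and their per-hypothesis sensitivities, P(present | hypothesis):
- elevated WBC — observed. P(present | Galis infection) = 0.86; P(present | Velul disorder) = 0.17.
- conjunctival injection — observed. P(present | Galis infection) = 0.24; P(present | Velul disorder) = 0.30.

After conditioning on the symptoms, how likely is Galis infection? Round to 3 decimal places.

0.843

By Bayes' rule with conditional independence, the unnormalized weight for each hypothesis is prior × ∏ likelihoods:
  Galis infection: 0.57 × 0.86 × 0.24 = 0.11765
  Velul disorder: 0.43 × 0.17 × 0.30 = 0.02193
Normalizing constant Z = 0.11765 + 0.02193 = 0.13958.
P(Galis infection | evidence) = 0.11765 / 0.13958 ≈ 0.843.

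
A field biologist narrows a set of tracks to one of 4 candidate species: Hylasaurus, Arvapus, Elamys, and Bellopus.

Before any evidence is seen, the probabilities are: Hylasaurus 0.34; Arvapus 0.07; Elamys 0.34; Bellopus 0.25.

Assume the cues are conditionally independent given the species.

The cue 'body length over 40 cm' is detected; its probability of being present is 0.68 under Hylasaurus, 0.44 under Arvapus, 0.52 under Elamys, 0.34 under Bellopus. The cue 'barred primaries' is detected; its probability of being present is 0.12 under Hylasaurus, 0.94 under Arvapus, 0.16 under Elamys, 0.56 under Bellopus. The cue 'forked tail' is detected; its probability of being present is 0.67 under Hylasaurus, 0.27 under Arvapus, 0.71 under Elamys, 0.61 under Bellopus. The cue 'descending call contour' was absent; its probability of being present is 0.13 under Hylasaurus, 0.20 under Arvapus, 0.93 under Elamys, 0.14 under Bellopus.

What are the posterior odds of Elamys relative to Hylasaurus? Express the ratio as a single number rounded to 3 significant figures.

0.0869

Posterior odds equal prior odds times the likelihood ratio; only the two competing hypotheses matter (using 1 − P(present | H) for each absent cue).
  Elamys: 0.34 × 0.52 × 0.16 × 0.71 × (1 − 0.93) = 0.0014059
  Hylasaurus: 0.34 × 0.68 × 0.12 × 0.67 × (1 − 0.13) = 0.016172
Odds(Elamys : Hylasaurus) = 0.0014059 / 0.016172 ≈ 0.0869.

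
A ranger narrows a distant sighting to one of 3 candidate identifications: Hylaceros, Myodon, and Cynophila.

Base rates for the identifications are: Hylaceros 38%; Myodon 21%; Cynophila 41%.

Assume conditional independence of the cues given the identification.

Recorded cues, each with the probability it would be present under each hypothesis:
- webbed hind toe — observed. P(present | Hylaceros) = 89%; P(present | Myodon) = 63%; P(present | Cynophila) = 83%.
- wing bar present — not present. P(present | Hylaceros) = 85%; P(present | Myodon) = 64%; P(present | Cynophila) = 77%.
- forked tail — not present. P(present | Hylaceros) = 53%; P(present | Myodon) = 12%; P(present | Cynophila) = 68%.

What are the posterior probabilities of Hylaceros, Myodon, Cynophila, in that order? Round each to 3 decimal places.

For each hypothesis, the unnormalized posterior weight is prior × product of the cue likelihoods (using 1 − P(present | H) for each absent cue):
  Hylaceros: 0.38 × 0.89 × (1 − 0.85) × (1 − 0.53) = 0.023843
  Myodon: 0.21 × 0.63 × (1 − 0.64) × (1 − 0.12) = 0.041913
  Cynophila: 0.41 × 0.83 × (1 − 0.77) × (1 − 0.68) = 0.025046
The unnormalized weights sum to 0.090802.
P(Hylaceros | evidence) = 0.023843 / 0.090802 ≈ 0.263
P(Myodon | evidence) = 0.041913 / 0.090802 ≈ 0.462
P(Cynophila | evidence) = 0.025046 / 0.090802 ≈ 0.276

0.263, 0.462, 0.276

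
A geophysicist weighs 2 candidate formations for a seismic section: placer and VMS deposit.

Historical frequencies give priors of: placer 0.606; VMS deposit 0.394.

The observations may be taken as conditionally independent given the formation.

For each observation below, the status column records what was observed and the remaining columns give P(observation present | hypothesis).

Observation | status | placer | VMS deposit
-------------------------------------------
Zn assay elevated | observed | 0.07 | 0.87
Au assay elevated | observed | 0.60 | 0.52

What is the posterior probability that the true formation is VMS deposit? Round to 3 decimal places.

0.875

For each hypothesis, the unnormalized posterior weight is prior × product of the observation likelihoods:
  placer: 0.606 × 0.07 × 0.60 = 0.025452
  VMS deposit: 0.394 × 0.87 × 0.52 = 0.17825
Normalizing constant Z = 0.025452 + 0.17825 = 0.2037.
P(VMS deposit | evidence) = 0.17825 / 0.2037 ≈ 0.875.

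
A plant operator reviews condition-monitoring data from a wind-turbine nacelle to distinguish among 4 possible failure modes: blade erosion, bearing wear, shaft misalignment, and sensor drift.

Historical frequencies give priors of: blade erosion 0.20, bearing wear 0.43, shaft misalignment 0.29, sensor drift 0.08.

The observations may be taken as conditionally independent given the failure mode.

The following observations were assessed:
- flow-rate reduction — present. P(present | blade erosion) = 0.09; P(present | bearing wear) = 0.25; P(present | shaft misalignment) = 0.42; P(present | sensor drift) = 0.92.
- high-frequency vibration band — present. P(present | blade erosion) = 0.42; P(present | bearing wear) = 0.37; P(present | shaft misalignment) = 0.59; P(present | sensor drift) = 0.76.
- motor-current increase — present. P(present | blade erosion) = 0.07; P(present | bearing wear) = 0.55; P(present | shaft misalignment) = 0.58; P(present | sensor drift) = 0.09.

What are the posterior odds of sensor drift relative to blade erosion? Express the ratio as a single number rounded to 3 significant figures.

The normalizing constant cancels in an odds ratio, so compute prior × likelihood for the two hypotheses only:
  sensor drift: 0.08 × 0.92 × 0.76 × 0.09 = 0.0050342
  blade erosion: 0.20 × 0.09 × 0.42 × 0.07 = 0.0005292
Odds(sensor drift : blade erosion) = 0.0050342 / 0.0005292 ≈ 9.51.

9.51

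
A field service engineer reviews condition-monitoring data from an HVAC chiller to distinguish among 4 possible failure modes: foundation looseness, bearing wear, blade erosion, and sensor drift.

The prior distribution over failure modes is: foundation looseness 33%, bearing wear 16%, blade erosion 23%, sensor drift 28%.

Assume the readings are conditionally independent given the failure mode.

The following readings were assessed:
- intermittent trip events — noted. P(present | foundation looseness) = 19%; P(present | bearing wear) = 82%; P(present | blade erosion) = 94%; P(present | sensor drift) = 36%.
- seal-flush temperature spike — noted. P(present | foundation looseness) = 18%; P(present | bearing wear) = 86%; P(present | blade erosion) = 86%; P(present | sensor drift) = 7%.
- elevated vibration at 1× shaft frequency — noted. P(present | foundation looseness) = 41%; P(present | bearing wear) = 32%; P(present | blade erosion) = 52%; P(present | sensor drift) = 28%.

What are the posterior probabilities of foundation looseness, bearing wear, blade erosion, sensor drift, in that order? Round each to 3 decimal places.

0.033, 0.259, 0.694, 0.014

For each hypothesis, the unnormalized posterior weight is prior × product of the reading likelihoods:
  foundation looseness: 0.33 × 0.19 × 0.18 × 0.41 = 0.0046273
  bearing wear: 0.16 × 0.82 × 0.86 × 0.32 = 0.036106
  blade erosion: 0.23 × 0.94 × 0.86 × 0.52 = 0.096685
  sensor drift: 0.28 × 0.36 × 0.07 × 0.28 = 0.0019757
The unnormalized weights sum to 0.13939.
P(foundation looseness | evidence) = 0.0046273 / 0.13939 ≈ 0.033
P(bearing wear | evidence) = 0.036106 / 0.13939 ≈ 0.259
P(blade erosion | evidence) = 0.096685 / 0.13939 ≈ 0.694
P(sensor drift | evidence) = 0.0019757 / 0.13939 ≈ 0.014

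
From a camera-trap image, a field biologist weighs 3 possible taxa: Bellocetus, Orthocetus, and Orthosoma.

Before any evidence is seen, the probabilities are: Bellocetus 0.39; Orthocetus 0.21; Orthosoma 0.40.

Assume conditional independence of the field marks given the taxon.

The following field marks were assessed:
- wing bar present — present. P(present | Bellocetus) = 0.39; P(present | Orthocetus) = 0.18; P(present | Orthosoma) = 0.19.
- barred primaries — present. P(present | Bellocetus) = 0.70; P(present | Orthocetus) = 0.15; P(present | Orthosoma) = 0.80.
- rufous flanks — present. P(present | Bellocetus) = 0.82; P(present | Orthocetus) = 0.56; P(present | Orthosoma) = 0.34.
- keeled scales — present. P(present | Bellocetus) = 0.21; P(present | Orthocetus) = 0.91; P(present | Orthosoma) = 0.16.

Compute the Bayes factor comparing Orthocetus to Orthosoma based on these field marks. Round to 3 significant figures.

Joint likelihood of the field mark pattern under each hypothesis:
  Orthocetus: 0.18 × 0.15 × 0.56 × 0.91 = 0.013759
  Orthosoma: 0.19 × 0.80 × 0.34 × 0.16 = 0.0082688
Bayes factor = 0.013759 / 0.0082688 ≈ 1.66

1.66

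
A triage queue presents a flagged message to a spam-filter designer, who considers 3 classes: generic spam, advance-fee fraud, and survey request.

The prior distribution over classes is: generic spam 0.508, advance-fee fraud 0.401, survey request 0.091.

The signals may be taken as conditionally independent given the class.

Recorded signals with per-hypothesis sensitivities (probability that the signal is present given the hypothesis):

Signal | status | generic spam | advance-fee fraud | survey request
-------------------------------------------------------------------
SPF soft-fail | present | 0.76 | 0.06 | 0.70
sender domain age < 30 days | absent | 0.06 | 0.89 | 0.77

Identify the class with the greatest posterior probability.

generic spam

For each hypothesis, the unnormalized posterior weight is prior × product of the signal likelihoods (using 1 − P(present | H) for each absent signal):
  generic spam: 0.508 × 0.76 × (1 − 0.06) = 0.36292
  advance-fee fraud: 0.401 × 0.06 × (1 − 0.89) = 0.0026466
  survey request: 0.091 × 0.70 × (1 − 0.77) = 0.014651
Marginal likelihood of the evidence = 0.38021.
P(generic spam | evidence) ≈ 0.36292 / 0.38021 ≈ 0.955
P(advance-fee fraud | evidence) ≈ 0.0026466 / 0.38021 ≈ 0.007
P(survey request | evidence) ≈ 0.014651 / 0.38021 ≈ 0.039
The largest is 0.955, so generic spam is most probable.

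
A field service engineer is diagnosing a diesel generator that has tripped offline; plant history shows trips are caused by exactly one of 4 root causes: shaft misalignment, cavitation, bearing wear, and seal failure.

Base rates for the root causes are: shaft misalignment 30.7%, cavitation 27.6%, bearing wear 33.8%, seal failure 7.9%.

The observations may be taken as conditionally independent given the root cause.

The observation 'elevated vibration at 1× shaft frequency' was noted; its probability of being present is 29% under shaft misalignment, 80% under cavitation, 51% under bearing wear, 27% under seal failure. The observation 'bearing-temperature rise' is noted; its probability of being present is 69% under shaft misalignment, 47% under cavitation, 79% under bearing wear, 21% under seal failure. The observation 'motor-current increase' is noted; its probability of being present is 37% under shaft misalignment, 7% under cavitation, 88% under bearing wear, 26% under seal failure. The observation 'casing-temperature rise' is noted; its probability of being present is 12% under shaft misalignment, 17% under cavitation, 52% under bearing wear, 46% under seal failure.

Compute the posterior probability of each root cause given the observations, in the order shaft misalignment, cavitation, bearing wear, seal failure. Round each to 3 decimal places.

For each hypothesis, the unnormalized posterior weight is prior × product of the observation likelihoods:
  shaft misalignment: 0.307 × 0.29 × 0.69 × 0.37 × 0.12 = 0.0027275
  cavitation: 0.276 × 0.80 × 0.47 × 0.07 × 0.17 = 0.0012349
  bearing wear: 0.338 × 0.51 × 0.79 × 0.88 × 0.52 = 0.062316
  seal failure: 0.079 × 0.27 × 0.21 × 0.26 × 0.46 = 0.00053572
Marginal likelihood of the evidence = 0.066814.
P(shaft misalignment | evidence) = 0.0027275 / 0.066814 ≈ 0.041
P(cavitation | evidence) = 0.0012349 / 0.066814 ≈ 0.018
P(bearing wear | evidence) = 0.062316 / 0.066814 ≈ 0.933
P(seal failure | evidence) = 0.00053572 / 0.066814 ≈ 0.008

0.041, 0.018, 0.933, 0.008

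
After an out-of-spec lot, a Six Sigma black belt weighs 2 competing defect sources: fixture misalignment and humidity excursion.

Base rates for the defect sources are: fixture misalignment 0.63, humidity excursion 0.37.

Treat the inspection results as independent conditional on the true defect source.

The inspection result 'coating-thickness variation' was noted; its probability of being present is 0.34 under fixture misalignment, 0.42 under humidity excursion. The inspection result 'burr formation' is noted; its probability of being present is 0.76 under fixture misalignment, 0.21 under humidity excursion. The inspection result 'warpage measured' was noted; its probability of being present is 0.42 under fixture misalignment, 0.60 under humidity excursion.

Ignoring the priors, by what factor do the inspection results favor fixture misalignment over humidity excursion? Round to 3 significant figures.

Joint likelihood of the inspection result pattern under each hypothesis:
  fixture misalignment: 0.34 × 0.76 × 0.42 = 0.10853
  humidity excursion: 0.42 × 0.21 × 0.60 = 0.05292
Bayes factor = 0.10853 / 0.05292 ≈ 2.05

2.05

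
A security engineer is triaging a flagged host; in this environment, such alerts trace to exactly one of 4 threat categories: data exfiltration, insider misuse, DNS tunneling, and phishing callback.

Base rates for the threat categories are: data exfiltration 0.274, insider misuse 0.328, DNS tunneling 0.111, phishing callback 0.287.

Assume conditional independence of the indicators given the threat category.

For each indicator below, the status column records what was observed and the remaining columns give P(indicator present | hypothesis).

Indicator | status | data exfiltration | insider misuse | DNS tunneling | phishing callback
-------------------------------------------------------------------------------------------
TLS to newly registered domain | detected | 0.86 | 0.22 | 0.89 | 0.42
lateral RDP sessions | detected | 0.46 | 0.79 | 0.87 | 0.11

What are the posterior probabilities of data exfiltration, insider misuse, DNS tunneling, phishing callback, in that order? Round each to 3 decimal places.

0.410, 0.215, 0.325, 0.050

By Bayes' rule with conditional independence, the unnormalized weight for each hypothesis is prior × ∏ likelihoods:
  data exfiltration: 0.274 × 0.86 × 0.46 = 0.10839
  insider misuse: 0.328 × 0.22 × 0.79 = 0.057006
  DNS tunneling: 0.111 × 0.89 × 0.87 = 0.085947
  phishing callback: 0.287 × 0.42 × 0.11 = 0.013259
Marginal likelihood of the evidence = 0.26461.
P(data exfiltration | evidence) = 0.10839 / 0.26461 ≈ 0.410
P(insider misuse | evidence) = 0.057006 / 0.26461 ≈ 0.215
P(DNS tunneling | evidence) = 0.085947 / 0.26461 ≈ 0.325
P(phishing callback | evidence) = 0.013259 / 0.26461 ≈ 0.050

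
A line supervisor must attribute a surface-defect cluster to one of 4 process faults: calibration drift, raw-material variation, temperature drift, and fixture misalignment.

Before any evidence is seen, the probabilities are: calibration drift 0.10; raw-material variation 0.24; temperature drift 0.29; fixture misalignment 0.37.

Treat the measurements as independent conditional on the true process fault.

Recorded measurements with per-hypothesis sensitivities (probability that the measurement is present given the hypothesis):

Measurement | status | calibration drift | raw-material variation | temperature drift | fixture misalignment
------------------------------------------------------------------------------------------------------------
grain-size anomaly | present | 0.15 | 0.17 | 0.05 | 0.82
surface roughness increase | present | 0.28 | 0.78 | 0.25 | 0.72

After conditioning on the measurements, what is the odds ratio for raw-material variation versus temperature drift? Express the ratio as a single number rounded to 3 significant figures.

8.78

Unnormalized posterior weight (prior times the measurement likelihoods) for each of the two hypotheses:
  raw-material variation: 0.24 × 0.17 × 0.78 = 0.031824
  temperature drift: 0.29 × 0.05 × 0.25 = 0.003625
Posterior odds = 0.031824 / 0.003625 ≈ 8.78.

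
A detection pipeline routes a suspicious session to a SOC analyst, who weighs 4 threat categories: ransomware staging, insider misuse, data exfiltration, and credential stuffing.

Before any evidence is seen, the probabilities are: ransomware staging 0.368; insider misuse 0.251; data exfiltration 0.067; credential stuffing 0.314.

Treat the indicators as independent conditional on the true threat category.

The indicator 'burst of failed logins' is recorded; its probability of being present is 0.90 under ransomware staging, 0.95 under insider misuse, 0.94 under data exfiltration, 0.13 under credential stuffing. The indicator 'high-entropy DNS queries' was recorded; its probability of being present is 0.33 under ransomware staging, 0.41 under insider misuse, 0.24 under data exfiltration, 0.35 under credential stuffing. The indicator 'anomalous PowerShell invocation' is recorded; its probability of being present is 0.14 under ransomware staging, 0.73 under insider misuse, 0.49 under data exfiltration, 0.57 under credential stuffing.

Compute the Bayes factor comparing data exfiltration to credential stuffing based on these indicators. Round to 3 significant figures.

4.26

Joint likelihood of the indicator pattern under each hypothesis:
  data exfiltration: 0.94 × 0.24 × 0.49 = 0.11054
  credential stuffing: 0.13 × 0.35 × 0.57 = 0.025935
Bayes factor = 0.11054 / 0.025935 ≈ 4.26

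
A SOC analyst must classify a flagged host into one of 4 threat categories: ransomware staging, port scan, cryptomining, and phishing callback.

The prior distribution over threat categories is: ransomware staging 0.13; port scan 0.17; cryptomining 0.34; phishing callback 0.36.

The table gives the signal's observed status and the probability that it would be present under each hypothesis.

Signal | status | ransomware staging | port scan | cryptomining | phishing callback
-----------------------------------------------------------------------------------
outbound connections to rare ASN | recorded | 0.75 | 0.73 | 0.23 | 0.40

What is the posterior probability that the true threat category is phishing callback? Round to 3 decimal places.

0.324

For each hypothesis, the unnormalized posterior weight is prior × likelihood:
  ransomware staging: 0.13 × 0.75 = 0.0975
  port scan: 0.17 × 0.73 = 0.1241
  cryptomining: 0.34 × 0.23 = 0.0782
  phishing callback: 0.36 × 0.40 = 0.144
The unnormalized weights sum to 0.4438.
P(phishing callback | evidence) = 0.144 / 0.4438 ≈ 0.324.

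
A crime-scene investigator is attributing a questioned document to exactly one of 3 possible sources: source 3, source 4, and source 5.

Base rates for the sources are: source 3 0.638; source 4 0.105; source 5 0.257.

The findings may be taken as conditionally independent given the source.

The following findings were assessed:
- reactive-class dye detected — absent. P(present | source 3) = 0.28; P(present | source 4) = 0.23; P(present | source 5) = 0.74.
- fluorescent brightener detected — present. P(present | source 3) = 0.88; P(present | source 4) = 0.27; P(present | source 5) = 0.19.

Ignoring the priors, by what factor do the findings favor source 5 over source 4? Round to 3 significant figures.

0.238

The Bayes factor is the ratio of the joint likelihoods of the evidence pattern under the two hypotheses (using 1 − P(present | H) for each absent finding).
  source 5: (1 − 0.74) × 0.19 = 0.0494
  source 4: (1 − 0.23) × 0.27 = 0.2079
Bayes factor = 0.0494 / 0.2079 ≈ 0.238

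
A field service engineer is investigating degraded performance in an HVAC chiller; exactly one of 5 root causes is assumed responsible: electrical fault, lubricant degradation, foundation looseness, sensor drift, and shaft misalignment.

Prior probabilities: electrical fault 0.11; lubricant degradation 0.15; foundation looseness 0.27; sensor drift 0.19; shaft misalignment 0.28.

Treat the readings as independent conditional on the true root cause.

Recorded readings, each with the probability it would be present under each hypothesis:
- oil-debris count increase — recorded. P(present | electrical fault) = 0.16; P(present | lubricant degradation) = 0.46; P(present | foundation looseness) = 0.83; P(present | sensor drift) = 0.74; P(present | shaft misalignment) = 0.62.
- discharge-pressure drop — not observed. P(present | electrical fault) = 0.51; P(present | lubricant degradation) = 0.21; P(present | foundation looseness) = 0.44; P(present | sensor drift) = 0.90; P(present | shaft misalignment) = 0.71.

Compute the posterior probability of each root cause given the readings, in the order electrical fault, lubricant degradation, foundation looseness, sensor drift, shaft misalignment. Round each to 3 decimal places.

For each hypothesis, the unnormalized posterior weight is prior × product of the reading likelihoods (using 1 − P(present | H) for each absent reading):
  electrical fault: 0.11 × 0.16 × (1 − 0.51) = 0.008624
  lubricant degradation: 0.15 × 0.46 × (1 − 0.21) = 0.05451
  foundation looseness: 0.27 × 0.83 × (1 − 0.44) = 0.1255
  sensor drift: 0.19 × 0.74 × (1 − 0.90) = 0.01406
  shaft misalignment: 0.28 × 0.62 × (1 − 0.71) = 0.050344
Normalizing constant Z = 0.008624 + 0.05451 + 0.1255 + 0.01406 + 0.050344 = 0.25303.
P(electrical fault | evidence) = 0.008624 / 0.25303 ≈ 0.034
P(lubricant degradation | evidence) = 0.05451 / 0.25303 ≈ 0.215
P(foundation looseness | evidence) = 0.1255 / 0.25303 ≈ 0.496
P(sensor drift | evidence) = 0.01406 / 0.25303 ≈ 0.056
P(shaft misalignment | evidence) = 0.050344 / 0.25303 ≈ 0.199

0.034, 0.215, 0.496, 0.056, 0.199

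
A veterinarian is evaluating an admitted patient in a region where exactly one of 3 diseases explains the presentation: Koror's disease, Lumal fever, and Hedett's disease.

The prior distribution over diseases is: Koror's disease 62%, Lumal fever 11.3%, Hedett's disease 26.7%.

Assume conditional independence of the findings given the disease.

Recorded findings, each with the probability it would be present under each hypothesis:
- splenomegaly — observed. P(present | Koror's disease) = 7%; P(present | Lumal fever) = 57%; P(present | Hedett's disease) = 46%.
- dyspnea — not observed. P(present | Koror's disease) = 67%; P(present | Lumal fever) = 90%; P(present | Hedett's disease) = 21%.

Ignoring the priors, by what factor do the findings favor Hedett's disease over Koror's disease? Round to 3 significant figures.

15.7

Joint likelihood of the evidence pattern under each hypothesis (using 1 − P(present | H) for each absent finding):
  Hedett's disease: 0.46 × (1 − 0.21) = 0.3634
  Koror's disease: 0.07 × (1 − 0.67) = 0.0231
Bayes factor = 0.3634 / 0.0231 ≈ 15.7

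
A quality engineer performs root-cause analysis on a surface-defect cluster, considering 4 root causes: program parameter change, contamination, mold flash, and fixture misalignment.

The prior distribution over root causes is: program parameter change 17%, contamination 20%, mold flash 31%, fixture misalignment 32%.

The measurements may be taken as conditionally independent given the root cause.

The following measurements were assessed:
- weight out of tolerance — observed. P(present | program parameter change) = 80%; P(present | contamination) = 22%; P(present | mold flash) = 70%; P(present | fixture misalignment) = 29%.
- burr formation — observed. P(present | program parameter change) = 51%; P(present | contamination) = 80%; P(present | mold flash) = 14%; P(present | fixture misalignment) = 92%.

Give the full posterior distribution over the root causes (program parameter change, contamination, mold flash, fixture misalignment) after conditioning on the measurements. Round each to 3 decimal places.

0.315, 0.160, 0.138, 0.388

By Bayes' rule with conditional independence, the unnormalized weight for each hypothesis is prior × ∏ likelihoods:
  program parameter change: 0.17 × 0.80 × 0.51 = 0.06936
  contamination: 0.20 × 0.22 × 0.80 = 0.0352
  mold flash: 0.31 × 0.70 × 0.14 = 0.03038
  fixture misalignment: 0.32 × 0.29 × 0.92 = 0.085376
Normalizing constant Z = 0.06936 + 0.0352 + 0.03038 + 0.085376 = 0.22032.
P(program parameter change | evidence) = 0.06936 / 0.22032 ≈ 0.315
P(contamination | evidence) = 0.0352 / 0.22032 ≈ 0.160
P(mold flash | evidence) = 0.03038 / 0.22032 ≈ 0.138
P(fixture misalignment | evidence) = 0.085376 / 0.22032 ≈ 0.388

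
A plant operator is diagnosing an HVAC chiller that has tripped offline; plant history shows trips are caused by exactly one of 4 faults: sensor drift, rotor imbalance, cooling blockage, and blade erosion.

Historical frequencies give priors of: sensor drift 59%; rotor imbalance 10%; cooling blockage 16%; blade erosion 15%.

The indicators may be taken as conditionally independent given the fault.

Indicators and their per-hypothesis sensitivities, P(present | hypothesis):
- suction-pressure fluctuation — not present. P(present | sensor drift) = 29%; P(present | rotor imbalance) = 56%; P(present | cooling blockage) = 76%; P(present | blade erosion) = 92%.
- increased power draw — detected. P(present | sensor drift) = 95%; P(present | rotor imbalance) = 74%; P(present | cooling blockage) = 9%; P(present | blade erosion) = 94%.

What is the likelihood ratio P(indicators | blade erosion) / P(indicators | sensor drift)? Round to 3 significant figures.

0.111

The Bayes factor is the ratio of the joint likelihoods of the indicator pattern under the two hypotheses (using 1 − P(present | H) for each absent indicator).
  blade erosion: (1 − 0.92) × 0.94 = 0.0752
  sensor drift: (1 − 0.29) × 0.95 = 0.6745
Bayes factor = 0.0752 / 0.6745 ≈ 0.111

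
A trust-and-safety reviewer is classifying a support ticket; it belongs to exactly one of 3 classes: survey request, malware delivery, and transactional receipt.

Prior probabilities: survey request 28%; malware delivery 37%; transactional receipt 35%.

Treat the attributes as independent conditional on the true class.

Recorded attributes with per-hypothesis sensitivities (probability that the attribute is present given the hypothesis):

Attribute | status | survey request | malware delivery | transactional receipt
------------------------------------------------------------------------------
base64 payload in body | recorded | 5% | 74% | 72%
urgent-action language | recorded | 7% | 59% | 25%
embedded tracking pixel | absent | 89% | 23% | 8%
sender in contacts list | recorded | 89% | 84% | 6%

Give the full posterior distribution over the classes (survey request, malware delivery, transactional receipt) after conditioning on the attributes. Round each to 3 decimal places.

0.001, 0.967, 0.032

By Bayes' rule with conditional independence, the unnormalized weight for each hypothesis is prior × ∏ likelihoods (using 1 − P(present | H) for each absent attribute):
  survey request: 0.28 × 0.05 × 0.07 × (1 − 0.89) × 0.89 = 9.5942e-05
  malware delivery: 0.37 × 0.74 × 0.59 × (1 − 0.23) × 0.84 = 0.10449
  transactional receipt: 0.35 × 0.72 × 0.25 × (1 − 0.08) × 0.06 = 0.0034776
Normalizing constant Z = 9.5942e-05 + 0.10449 + 0.0034776 = 0.10806.
P(survey request | evidence) = 9.5942e-05 / 0.10806 ≈ 0.001
P(malware delivery | evidence) = 0.10449 / 0.10806 ≈ 0.967
P(transactional receipt | evidence) = 0.0034776 / 0.10806 ≈ 0.032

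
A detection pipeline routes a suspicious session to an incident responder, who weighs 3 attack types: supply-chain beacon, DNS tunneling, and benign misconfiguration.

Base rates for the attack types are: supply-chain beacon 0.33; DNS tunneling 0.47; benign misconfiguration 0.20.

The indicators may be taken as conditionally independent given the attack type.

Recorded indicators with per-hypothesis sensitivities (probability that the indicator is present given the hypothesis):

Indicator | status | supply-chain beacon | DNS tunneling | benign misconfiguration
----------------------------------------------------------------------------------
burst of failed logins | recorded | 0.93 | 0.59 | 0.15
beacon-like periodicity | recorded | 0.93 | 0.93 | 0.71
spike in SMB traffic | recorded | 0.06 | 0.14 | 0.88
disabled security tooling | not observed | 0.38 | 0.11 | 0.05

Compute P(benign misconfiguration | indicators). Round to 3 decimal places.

For each hypothesis, the unnormalized posterior weight is prior × product of the indicator likelihoods (using 1 − P(present | H) for each absent indicator):
  supply-chain beacon: 0.33 × 0.93 × 0.93 × 0.06 × (1 − 0.38) = 0.010618
  DNS tunneling: 0.47 × 0.59 × 0.93 × 0.14 × (1 − 0.11) = 0.032133
  benign misconfiguration: 0.20 × 0.15 × 0.71 × 0.88 × (1 − 0.05) = 0.017807
Marginal likelihood of the evidence = 0.060557.
P(benign misconfiguration | evidence) = 0.017807 / 0.060557 ≈ 0.294.

0.294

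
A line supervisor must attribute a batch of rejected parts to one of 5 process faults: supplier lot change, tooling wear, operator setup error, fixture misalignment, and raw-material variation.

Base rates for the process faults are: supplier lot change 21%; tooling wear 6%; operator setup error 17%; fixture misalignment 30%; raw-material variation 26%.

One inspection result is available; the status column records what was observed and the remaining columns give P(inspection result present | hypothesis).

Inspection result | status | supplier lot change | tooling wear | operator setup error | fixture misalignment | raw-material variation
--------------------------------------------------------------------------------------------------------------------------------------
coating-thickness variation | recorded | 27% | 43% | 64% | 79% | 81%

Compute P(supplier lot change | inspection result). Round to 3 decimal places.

Multiply each prior by the likelihood of the inspection result:
  supplier lot change: 0.21 × 0.27 = 0.0567
  tooling wear: 0.06 × 0.43 = 0.0258
  operator setup error: 0.17 × 0.64 = 0.1088
  fixture misalignment: 0.30 × 0.79 = 0.237
  raw-material variation: 0.26 × 0.81 = 0.2106
Normalizing constant Z = 0.0567 + 0.0258 + 0.1088 + 0.237 + 0.2106 = 0.6389.
P(supplier lot change | evidence) = 0.0567 / 0.6389 ≈ 0.089.

0.089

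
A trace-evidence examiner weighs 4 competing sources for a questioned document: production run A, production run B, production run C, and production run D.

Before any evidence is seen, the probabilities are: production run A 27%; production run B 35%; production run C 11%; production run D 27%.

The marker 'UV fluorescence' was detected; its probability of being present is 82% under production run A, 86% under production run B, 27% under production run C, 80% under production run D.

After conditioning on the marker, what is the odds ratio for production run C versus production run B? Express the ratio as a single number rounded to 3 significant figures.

0.0987

Unnormalized posterior weight (prior times the marker likelihood) for each of the two hypotheses:
  production run C: 0.11 × 0.27 = 0.0297
  production run B: 0.35 × 0.86 = 0.301
Posterior odds = 0.0297 / 0.301 ≈ 0.0987.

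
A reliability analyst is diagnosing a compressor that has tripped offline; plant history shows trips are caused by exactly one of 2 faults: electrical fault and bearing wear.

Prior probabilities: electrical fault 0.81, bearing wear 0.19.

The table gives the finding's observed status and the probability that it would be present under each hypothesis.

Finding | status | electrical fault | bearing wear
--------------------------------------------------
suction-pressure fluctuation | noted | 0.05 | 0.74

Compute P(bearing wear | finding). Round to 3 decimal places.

0.776

By Bayes' rule, the unnormalized weight for each hypothesis is prior × likelihood:
  electrical fault: 0.81 × 0.05 = 0.0405
  bearing wear: 0.19 × 0.74 = 0.1406
Normalizing constant Z = 0.0405 + 0.1406 = 0.1811.
P(bearing wear | evidence) = 0.1406 / 0.1811 ≈ 0.776.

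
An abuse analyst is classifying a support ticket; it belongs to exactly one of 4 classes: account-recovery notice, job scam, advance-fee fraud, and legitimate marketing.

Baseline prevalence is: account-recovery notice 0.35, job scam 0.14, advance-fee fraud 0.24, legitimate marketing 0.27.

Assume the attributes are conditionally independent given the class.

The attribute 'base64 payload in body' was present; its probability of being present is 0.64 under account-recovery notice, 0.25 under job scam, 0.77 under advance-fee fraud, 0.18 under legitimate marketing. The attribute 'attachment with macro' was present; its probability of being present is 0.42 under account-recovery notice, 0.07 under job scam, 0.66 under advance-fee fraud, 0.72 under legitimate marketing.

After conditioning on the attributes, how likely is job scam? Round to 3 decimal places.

0.010

For each hypothesis, the unnormalized posterior weight is prior × product of the attribute likelihoods:
  account-recovery notice: 0.35 × 0.64 × 0.42 = 0.09408
  job scam: 0.14 × 0.25 × 0.07 = 0.00245
  advance-fee fraud: 0.24 × 0.77 × 0.66 = 0.12197
  legitimate marketing: 0.27 × 0.18 × 0.72 = 0.034992
The unnormalized weights sum to 0.25349.
P(job scam | evidence) = 0.00245 / 0.25349 ≈ 0.010.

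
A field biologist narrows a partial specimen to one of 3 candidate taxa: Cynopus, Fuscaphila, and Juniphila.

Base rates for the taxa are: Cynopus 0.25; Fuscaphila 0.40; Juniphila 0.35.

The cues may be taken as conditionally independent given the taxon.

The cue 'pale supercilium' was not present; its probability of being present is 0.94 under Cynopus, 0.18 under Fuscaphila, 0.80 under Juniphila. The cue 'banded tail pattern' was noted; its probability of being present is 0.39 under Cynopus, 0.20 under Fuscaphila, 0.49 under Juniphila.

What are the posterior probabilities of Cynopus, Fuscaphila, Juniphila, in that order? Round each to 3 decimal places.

0.055, 0.620, 0.324

Multiply each prior by the joint likelihood of the cue pattern (using 1 − P(present | H) for each absent cue):
  Cynopus: 0.25 × (1 − 0.94) × 0.39 = 0.00585
  Fuscaphila: 0.40 × (1 − 0.18) × 0.20 = 0.0656
  Juniphila: 0.35 × (1 − 0.80) × 0.49 = 0.0343
The unnormalized weights sum to 0.10575.
P(Cynopus | evidence) = 0.00585 / 0.10575 ≈ 0.055
P(Fuscaphila | evidence) = 0.0656 / 0.10575 ≈ 0.620
P(Juniphila | evidence) = 0.0343 / 0.10575 ≈ 0.324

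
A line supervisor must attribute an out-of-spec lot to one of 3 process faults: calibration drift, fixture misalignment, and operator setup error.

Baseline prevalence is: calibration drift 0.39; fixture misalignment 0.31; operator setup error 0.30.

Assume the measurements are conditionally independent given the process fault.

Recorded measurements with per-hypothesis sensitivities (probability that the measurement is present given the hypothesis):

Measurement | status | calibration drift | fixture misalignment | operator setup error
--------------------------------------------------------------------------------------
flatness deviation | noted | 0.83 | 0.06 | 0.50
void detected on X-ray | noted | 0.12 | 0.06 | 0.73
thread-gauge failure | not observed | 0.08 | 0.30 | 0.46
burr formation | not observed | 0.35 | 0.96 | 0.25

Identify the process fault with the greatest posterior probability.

Multiply each prior by the joint likelihood of the measurement pattern (using 1 − P(present | H) for each absent measurement):
  calibration drift: 0.39 × 0.83 × 0.12 × (1 − 0.08) × (1 − 0.35) = 0.023229
  fixture misalignment: 0.31 × 0.06 × 0.06 × (1 − 0.30) × (1 − 0.96) = 3.1248e-05
  operator setup error: 0.30 × 0.50 × 0.73 × (1 − 0.46) × (1 − 0.25) = 0.044347
Normalizing constant Z = 0.023229 + 3.1248e-05 + 0.044347 = 0.067607.
P(calibration drift | evidence) ≈ 0.023229 / 0.067607 ≈ 0.344
P(fixture misalignment | evidence) ≈ 3.1248e-05 / 0.067607 ≈ 0.000
P(operator setup error | evidence) ≈ 0.044347 / 0.067607 ≈ 0.656
The largest is 0.656, so operator setup error is most probable.

operator setup error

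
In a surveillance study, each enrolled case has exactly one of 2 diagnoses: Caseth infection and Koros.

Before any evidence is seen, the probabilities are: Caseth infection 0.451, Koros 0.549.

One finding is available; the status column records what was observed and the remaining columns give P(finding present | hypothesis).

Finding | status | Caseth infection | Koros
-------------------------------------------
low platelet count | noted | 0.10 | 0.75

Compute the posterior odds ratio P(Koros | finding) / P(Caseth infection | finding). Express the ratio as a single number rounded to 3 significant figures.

Unnormalized posterior weight (prior times the finding likelihood) for each of the two hypotheses:
  Koros: 0.549 × 0.75 = 0.41175
  Caseth infection: 0.451 × 0.10 = 0.0451
Posterior odds = 0.41175 / 0.0451 ≈ 9.13.

9.13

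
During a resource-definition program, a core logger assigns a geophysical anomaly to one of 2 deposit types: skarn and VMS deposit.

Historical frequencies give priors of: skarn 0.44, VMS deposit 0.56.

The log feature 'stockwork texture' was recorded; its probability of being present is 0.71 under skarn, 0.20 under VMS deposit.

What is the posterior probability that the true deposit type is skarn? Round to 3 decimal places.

0.736

For each hypothesis, the unnormalized posterior weight is prior × likelihood:
  skarn: 0.44 × 0.71 = 0.3124
  VMS deposit: 0.56 × 0.20 = 0.112
The unnormalized weights sum to 0.4244.
P(skarn | evidence) = 0.3124 / 0.4244 ≈ 0.736.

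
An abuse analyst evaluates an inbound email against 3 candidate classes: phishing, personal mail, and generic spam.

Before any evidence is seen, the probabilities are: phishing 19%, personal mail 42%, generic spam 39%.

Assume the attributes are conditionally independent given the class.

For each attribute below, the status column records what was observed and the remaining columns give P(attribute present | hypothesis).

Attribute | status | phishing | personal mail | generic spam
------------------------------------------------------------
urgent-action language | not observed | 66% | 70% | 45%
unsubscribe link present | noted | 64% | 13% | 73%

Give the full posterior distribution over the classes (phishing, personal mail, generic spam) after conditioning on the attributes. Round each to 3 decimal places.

Multiply each prior by the joint likelihood of the attribute pattern (using 1 − P(present | H) for each absent attribute):
  phishing: 0.19 × (1 − 0.66) × 0.64 = 0.041344
  personal mail: 0.42 × (1 − 0.70) × 0.13 = 0.01638
  generic spam: 0.39 × (1 − 0.45) × 0.73 = 0.15659
Marginal likelihood of the evidence = 0.21431.
P(phishing | evidence) = 0.041344 / 0.21431 ≈ 0.193
P(personal mail | evidence) = 0.01638 / 0.21431 ≈ 0.076
P(generic spam | evidence) = 0.15659 / 0.21431 ≈ 0.731

0.193, 0.076, 0.731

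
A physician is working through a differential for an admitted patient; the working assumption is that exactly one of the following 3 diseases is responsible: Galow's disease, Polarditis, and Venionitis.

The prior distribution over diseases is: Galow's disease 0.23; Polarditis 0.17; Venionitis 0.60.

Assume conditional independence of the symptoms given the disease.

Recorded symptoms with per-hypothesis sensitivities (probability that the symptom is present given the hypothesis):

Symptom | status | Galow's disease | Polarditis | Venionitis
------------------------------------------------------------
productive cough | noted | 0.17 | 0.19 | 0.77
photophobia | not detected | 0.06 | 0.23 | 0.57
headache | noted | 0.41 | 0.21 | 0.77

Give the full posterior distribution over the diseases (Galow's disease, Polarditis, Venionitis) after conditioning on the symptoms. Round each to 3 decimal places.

0.087, 0.030, 0.883

For each hypothesis, the unnormalized posterior weight is prior × product of the symptom likelihoods (using 1 − P(present | H) for each absent symptom):
  Galow's disease: 0.23 × 0.17 × (1 − 0.06) × 0.41 = 0.015069
  Polarditis: 0.17 × 0.19 × (1 − 0.23) × 0.21 = 0.0052229
  Venionitis: 0.60 × 0.77 × (1 − 0.57) × 0.77 = 0.15297
Normalizing constant Z = 0.015069 + 0.0052229 + 0.15297 = 0.17326.
P(Galow's disease | evidence) = 0.015069 / 0.17326 ≈ 0.087
P(Polarditis | evidence) = 0.0052229 / 0.17326 ≈ 0.030
P(Venionitis | evidence) = 0.15297 / 0.17326 ≈ 0.883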